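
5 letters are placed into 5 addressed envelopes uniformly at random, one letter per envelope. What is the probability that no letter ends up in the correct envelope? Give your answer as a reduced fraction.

This is the derangement probability: permutations of 5 with no fixed point.
D(5) = 5! · (1 − 1/1! + 1/2! − ··· + (−1)^5/5!) = 44.
P = 44/120 = 11/30.

11/30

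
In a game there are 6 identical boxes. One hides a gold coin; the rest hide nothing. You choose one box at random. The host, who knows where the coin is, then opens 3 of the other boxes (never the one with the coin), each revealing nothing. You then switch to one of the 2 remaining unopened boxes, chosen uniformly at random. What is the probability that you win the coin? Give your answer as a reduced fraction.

Your original box holds the coin with probability 1/6, so the other 5 collectively hold it with probability 5/6.
The host can always find 3 empty boxes to open, so the reveals don't change that 5/6; it is now spread over the 2 remaining unopened boxes.
P(win by switching) = (5/6) · (1/2) = 5/12.

5/12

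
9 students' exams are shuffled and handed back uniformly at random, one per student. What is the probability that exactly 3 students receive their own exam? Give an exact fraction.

53/864

Choose which 3 of the 9 are fixed: C(9,3) = 84 ways.
The remaining 6 must have no fixed point: D(6) = 265.
P = 84·265/362880 = 53/864.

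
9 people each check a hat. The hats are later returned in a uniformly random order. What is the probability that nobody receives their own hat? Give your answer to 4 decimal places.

0.3679

This is the derangement probability: permutations of 9 with no fixed point.
D(9) = 9! · (1 − 1/1! + 1/2! − ··· + (−1)^9/9!) = 133496.
P = 133496/362880 = 16687/45360 ≈ 0.3679.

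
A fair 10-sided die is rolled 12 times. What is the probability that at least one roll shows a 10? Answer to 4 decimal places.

0.7176

P(no roll shows a 10) = (9/10)^12 ≈ 0.2824.
P(at least one) = 1 − 0.2824 = 0.7176.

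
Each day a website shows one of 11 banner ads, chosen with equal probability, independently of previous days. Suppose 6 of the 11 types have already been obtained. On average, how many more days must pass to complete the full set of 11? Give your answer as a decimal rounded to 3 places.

Starting from 6 distinct types, each trial gives a new one with probability (11−i)/11 when i types are held, so the wait for the next new type is 11/(11−i).
E = 11/5 + 11/4 + 11/3 + 11/2 + 11/1 = 1507/60 ≈ 25.117.

25.117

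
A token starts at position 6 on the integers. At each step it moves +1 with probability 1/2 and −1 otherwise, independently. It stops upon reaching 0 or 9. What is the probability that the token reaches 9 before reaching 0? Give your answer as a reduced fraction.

2/3

With a fair step, P(i) = ½P(i−1) + ½P(i+1) with P(0)=0, P(9)=1 has the linear solution P(i) = i/9.
P(6) = 6/9 = 2/3.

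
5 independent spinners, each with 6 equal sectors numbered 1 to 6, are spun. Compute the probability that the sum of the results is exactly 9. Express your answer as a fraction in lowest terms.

35/3888

There are 6^5 = 7776 equally likely outcomes.
The number of ordered 5-tuples from {1,…,6} summing to 9 is 70.
P(sum = 9) = 70/7776 = 35/3888.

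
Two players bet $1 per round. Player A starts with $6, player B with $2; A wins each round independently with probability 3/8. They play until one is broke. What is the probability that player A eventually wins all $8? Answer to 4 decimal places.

Let r = q/p = (5/8)/(3/8) = 5/3. The recurrence P(i) = p·P(i+1) + q·P(i−1) with P(0)=0, P(8)=1 gives P(i) = (1 − r^i)/(1 − r^8).
P(6) = (1 − (5/3)^6) / (1 − (5/3)^8) = 8379/24004 ≈ 0.3491.

0.3491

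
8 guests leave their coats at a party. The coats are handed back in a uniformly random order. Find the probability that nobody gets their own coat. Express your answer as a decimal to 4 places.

This is the derangement probability: permutations of 8 with no fixed point.
D(8) = 8! · (1 − 1/1! + 1/2! − ··· + (−1)^8/8!) = 14833.
P = 14833/40320 = 2119/5760 ≈ 0.3679.

0.3679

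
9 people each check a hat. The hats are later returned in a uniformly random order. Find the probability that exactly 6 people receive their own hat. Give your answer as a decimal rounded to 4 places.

0.0005

Choose which 6 of the 9 are fixed: C(9,6) = 84 ways.
The remaining 3 must have no fixed point: D(3) = 2.
P = 84·2/362880 = 1/2160 ≈ 0.0005.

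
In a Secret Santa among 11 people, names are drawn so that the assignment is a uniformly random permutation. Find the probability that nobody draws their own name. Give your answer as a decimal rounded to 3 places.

This is the derangement probability: permutations of 11 with no fixed point.
D(11) = 11! · (1 − 1/1! + 1/2! − ··· + (−1)^11/11!) = 14684570.
P = 14684570/39916800 = 1468457/3991680 ≈ 0.368.

0.368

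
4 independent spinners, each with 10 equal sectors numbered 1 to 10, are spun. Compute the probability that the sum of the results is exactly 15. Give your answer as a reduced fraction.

There are 10^4 = 10000 equally likely outcomes.
The number of ordered 4-tuples from {1,…,10} summing to 15 is 348.
P(sum = 15) = 348/10000 = 87/2500.

87/2500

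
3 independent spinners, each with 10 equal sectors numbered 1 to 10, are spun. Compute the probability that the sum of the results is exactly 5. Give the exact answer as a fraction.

There are 10^3 = 1000 equally likely outcomes.
The number of ordered 3-tuples from {1,…,10} summing to 5 is 6.
P(sum = 5) = 6/1000 = 3/500.

3/500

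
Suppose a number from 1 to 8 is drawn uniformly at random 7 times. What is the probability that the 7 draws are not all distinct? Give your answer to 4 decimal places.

0.9808

P(all 7 different) = 8/8 · 7/8 · ··· · 2/8 ≈ 0.0192.
P(at least two equal) = 1 − 0.0192 = 0.9808.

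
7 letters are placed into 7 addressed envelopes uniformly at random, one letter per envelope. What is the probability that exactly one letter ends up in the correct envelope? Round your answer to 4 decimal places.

Choose which one is fixed: C(7,1) = 7 ways.
The remaining 6 must have no fixed point: D(6) = 265.
P = 7·265/5040 = 53/144 ≈ 0.3681.

0.3681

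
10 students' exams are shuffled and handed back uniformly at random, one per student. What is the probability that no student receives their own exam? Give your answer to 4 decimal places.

0.3679

This is the derangement probability: permutations of 10 with no fixed point.
D(10) = 10! · (1 − 1/1! + 1/2! − ··· + (−1)^10/10!) = 1334961.
P = 1334961/3628800 = 16481/44800 ≈ 0.3679.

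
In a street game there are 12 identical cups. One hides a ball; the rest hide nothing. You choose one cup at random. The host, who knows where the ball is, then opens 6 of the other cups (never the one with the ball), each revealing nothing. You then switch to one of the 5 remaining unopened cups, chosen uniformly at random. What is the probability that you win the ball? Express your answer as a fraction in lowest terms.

Your original cup holds the ball with probability 1/12, so the other 11 collectively hold it with probability 11/12.
The host can always find 6 empty cups to open, so the reveals don't change that 11/12; it is now spread over the 5 remaining unopened cups.
P(win by switching) = (11/12) · (1/5) = 11/60.

11/60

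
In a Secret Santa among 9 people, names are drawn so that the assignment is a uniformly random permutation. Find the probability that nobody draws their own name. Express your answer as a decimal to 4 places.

This is the derangement probability: permutations of 9 with no fixed point.
D(9) = 9! · (1 − 1/1! + 1/2! − ··· + (−1)^9/9!) = 133496.
P = 133496/362880 = 16687/45360 ≈ 0.3679.

0.3679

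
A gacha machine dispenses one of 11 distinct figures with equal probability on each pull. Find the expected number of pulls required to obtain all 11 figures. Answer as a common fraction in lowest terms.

83711/2520

After i distinct types are collected, each trial gives a new one with probability (11−i)/11, so the expected wait for the next new type is 11/(11−i).
E = 11/11 + 11/10 + 11/9 + 11/8 + 11/7 + 11/6 + 11/5 + 11/4 + 11/3 + 11/2 + 11/1 = 83711/2520.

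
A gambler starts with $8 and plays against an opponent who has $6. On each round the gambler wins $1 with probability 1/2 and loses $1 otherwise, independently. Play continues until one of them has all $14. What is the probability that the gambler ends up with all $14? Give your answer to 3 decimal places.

0.571

With a fair step, P(i) = ½P(i−1) + ½P(i+1) with P(0)=0, P(14)=1 has the linear solution P(i) = i/14.
P(8) = 8/14 = 4/7 ≈ 0.571.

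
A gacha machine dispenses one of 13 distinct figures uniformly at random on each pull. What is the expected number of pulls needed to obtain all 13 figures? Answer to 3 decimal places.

After i distinct types are collected, each trial gives a new one with probability (13−i)/13, so the expected wait for the next new type is 13/(13−i).
E = 13/13 + 13/12 + 13/11 + 13/10 + 13/9 + 13/8 + 13/7 + 13/6 + 13/5 + 13/4 + 13/3 + 13/2 + 13/1 = 1145993/27720 ≈ 41.342.

41.342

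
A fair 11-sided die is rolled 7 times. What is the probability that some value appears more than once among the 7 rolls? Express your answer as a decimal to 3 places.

P(all 7 different) = 11/11 · 10/11 · ··· · 5/11 ≈ 0.085.
P(at least two equal) = 1 − 0.085 = 0.915.

0.915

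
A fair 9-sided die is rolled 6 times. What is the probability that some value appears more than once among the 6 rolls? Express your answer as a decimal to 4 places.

0.8862

P(all 6 different) = 9/9 · 8/9 · ··· · 4/9 ≈ 0.1138.
P(at least two equal) = 1 − 0.1138 = 0.8862.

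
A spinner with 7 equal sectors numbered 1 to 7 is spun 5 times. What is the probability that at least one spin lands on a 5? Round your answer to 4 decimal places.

P(no spin lands on a 5) = (6/7)^5 ≈ 0.4627.
P(at least one) = 1 − 0.4627 = 0.5373.

0.5373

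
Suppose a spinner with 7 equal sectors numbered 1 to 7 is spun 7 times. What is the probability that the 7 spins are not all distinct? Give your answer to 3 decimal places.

P(all 7 different) = 7/7 · 6/7 · ··· · 1/7 ≈ 0.006.
P(at least two equal) = 1 − 0.006 = 0.994.

0.994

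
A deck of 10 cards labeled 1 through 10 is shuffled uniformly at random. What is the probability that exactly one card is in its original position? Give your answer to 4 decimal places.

0.3679

Choose which one is fixed: C(10,1) = 10 ways.
The remaining 9 must have no fixed point: D(9) = 133496.
P = 10·133496/3628800 = 16687/45360 ≈ 0.3679.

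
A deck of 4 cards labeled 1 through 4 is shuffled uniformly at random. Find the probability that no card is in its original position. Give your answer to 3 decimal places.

This is the derangement probability: permutations of 4 with no fixed point.
D(4) = 4! · (1 − 1/1! + 1/2! − ··· + (−1)^4/4!) = 9.
P = 9/24 = 3/8 ≈ 0.375.

0.375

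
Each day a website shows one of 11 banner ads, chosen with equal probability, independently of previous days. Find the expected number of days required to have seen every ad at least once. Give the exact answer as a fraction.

83711/2520

After i distinct types are collected, each trial gives a new one with probability (11−i)/11, so the expected wait for the next new type is 11/(11−i).
E = 11/11 + 11/10 + 11/9 + 11/8 + 11/7 + 11/6 + 11/5 + 11/4 + 11/3 + 11/2 + 11/1 = 83711/2520.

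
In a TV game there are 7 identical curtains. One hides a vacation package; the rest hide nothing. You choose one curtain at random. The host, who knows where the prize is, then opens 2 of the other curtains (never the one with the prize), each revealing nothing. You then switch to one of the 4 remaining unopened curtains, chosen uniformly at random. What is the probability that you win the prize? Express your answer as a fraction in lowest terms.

3/14

Your original curtain holds the prize with probability 1/7, so the other 6 collectively hold it with probability 6/7.
The host can always find 2 empty curtains to open, so the reveals don't change that 6/7; it is now spread over the 4 remaining unopened curtains.
P(win by switching) = (6/7) · (1/4) = 3/14.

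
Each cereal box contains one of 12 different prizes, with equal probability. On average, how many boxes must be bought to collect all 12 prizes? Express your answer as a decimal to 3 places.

After i distinct types are collected, each trial gives a new one with probability (12−i)/12, so the expected wait for the next new type is 12/(12−i).
E = 12/12 + 12/11 + 12/10 + 12/9 + 12/8 + 12/7 + 12/6 + 12/5 + 12/4 + 12/3 + 12/2 + 12/1 = 86021/2310 ≈ 37.239.

37.239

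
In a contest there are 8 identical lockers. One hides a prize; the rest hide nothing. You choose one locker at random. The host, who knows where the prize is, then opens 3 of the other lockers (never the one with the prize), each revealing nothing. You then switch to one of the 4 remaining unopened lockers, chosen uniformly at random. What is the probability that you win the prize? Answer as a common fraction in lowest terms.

Your original locker holds the prize with probability 1/8, so the other 7 collectively hold it with probability 7/8.
The host can always find 3 empty lockers to open, so the reveals don't change that 7/8; it is now spread over the 4 remaining unopened lockers.
P(win by switching) = (7/8) · (1/4) = 7/32.

7/32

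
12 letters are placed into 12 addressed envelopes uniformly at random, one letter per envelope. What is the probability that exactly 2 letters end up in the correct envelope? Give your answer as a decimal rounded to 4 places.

0.1839

Choose which 2 of the 12 are fixed: C(12,2) = 66 ways.
The remaining 10 must have no fixed point: D(10) = 1334961.
P = 66·1334961/479001600 = 16481/89600 ≈ 0.1839.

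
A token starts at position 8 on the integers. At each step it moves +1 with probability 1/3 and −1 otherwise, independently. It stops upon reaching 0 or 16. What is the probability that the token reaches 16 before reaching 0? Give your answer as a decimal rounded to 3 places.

0.004

Let r = q/p = (2/3)/(1/3) = 2. The recurrence P(i) = p·P(i+1) + q·P(i−1) with P(0)=0, P(16)=1 gives P(i) = (1 − r^i)/(1 − r^16).
P(8) = (1 − (2)^8) / (1 − (2)^16) = 1/257 ≈ 0.004.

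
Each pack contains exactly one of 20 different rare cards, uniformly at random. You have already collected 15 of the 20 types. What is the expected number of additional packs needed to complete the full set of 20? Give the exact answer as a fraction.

Starting from 15 distinct types, each trial gives a new one with probability (20−i)/20 when i types are held, so the wait for the next new type is 20/(20−i).
E = 20/5 + 20/4 + 20/3 + 20/2 + 20/1 = 137/3.

137/3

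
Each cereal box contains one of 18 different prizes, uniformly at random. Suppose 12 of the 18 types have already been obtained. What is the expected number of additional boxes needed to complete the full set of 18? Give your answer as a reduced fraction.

441/10

Starting from 12 distinct types, each trial gives a new one with probability (18−i)/18 when i types are held, so the wait for the next new type is 18/(18−i).
E = 18/6 + 18/5 + 18/4 + 18/3 + 18/2 + 18/1 = 441/10.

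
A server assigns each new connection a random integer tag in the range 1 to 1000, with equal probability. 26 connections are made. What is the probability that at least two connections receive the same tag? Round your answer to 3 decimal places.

It's easier to compute the probability that all 26 are distinct.
P(all distinct) = 1000/1000 · 999/1000 · ··· · 975/1000 ≈ 0.721.
So the probability of at least one match is 1 − 0.721 = 0.279.

0.279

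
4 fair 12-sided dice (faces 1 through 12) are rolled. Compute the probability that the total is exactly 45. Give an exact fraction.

There are 12^4 = 20736 equally likely outcomes.
The number of ordered 4-tuples from {1,…,12} summing to 45 is 20.
P(sum = 45) = 20/20736 = 5/5184.

5/5184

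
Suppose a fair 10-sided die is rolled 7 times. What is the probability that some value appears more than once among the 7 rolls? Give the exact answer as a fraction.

P(all 7 different) = 10/10 · 9/10 · ··· · 4/10 = 189/3125.
P(at least two equal) = 1 − 189/3125 = 2936/3125.

2936/3125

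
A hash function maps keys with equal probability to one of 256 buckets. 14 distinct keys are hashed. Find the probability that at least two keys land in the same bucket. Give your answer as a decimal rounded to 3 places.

It's easier to compute the probability that all 14 are distinct.
P(all distinct) = 256/256 · 255/256 · ··· · 243/256 ≈ 0.696.
So the probability of at least one match is 1 − 0.696 = 0.304.

0.304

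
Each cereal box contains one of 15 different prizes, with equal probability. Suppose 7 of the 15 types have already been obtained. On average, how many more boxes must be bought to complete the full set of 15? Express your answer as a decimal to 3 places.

Starting from 7 distinct types, each trial gives a new one with probability (15−i)/15 when i types are held, so the wait for the next new type is 15/(15−i).
E = 15/8 + 15/7 + 15/6 + 15/5 + 15/4 + 15/3 + 15/2 + 15/1 = 2283/56 ≈ 40.768.

40.768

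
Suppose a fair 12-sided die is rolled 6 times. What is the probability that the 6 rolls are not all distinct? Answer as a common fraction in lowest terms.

1343/1728

P(all 6 different) = 12/12 · 11/12 · ··· · 7/12 = 385/1728.
P(at least two equal) = 1 − 385/1728 = 1343/1728.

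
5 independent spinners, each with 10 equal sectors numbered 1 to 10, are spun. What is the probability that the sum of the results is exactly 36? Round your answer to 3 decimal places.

0.027

There are 10^5 = 100000 equally likely outcomes.
The number of ordered 5-tuples from {1,…,10} summing to 36 is 2710.
P(sum = 36) = 2710/100000 = 271/10000 ≈ 0.027.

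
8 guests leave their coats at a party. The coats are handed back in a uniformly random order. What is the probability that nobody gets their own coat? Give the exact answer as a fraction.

This is the derangement probability: permutations of 8 with no fixed point.
D(8) = 8! · (1 − 1/1! + 1/2! − ··· + (−1)^8/8!) = 14833.
P = 14833/40320 = 2119/5760.

2119/5760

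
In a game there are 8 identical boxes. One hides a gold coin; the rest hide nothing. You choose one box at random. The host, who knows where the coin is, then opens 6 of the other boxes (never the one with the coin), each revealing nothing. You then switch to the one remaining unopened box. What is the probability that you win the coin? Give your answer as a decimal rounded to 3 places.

Your original box holds the coin with probability 1/8, so the other 7 collectively hold it with probability 7/8.
The host can always find 6 empty boxes to open, so the reveals don't change that 7/8; it is now spread over the 1 remaining unopened box.
P(win by switching) = (7/8) · (1/1) = 7/8 ≈ 0.875.

0.875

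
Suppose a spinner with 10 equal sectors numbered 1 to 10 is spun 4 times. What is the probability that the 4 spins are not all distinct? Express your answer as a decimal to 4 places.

0.4960

P(all 4 different) = 10/10 · 9/10 · ··· · 7/10 ≈ 0.5040.
P(at least two equal) = 1 − 0.5040 = 0.4960.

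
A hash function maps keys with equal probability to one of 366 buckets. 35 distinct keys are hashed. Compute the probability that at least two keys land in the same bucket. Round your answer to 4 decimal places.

It's easier to compute the probability that all 35 are distinct.
P(all distinct) = 366/366 · 365/366 · ··· · 332/366 ≈ 0.1865.
So the probability of at least one match is 1 − 0.1865 = 0.8135.

0.8135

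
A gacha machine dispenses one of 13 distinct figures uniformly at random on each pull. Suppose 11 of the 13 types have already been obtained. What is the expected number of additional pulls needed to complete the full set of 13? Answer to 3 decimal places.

19.500

Starting from 11 distinct types, each trial gives a new one with probability (13−i)/13 when i types are held, so the wait for the next new type is 13/(13−i).
E = 13/2 + 13/1 = 39/2 ≈ 19.500.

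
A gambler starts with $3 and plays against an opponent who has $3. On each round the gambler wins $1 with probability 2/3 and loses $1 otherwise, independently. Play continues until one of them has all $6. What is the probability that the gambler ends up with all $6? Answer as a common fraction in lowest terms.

8/9

Let r = q/p = (1/3)/(2/3) = 1/2. The recurrence P(i) = p·P(i+1) + q·P(i−1) with P(0)=0, P(6)=1 gives P(i) = (1 − r^i)/(1 − r^6).
P(3) = (1 − (1/2)^3) / (1 − (1/2)^6) = 8/9.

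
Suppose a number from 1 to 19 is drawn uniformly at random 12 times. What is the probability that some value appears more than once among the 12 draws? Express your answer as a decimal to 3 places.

0.989

P(all 12 different) = 19/19 · 18/19 · ··· · 8/19 ≈ 0.011.
P(at least two equal) = 1 − 0.011 = 0.989.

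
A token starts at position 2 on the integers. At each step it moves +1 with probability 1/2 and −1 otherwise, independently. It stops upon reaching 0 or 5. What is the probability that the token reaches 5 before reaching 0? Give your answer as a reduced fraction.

With a fair step, P(i) = ½P(i−1) + ½P(i+1) with P(0)=0, P(5)=1 has the linear solution P(i) = i/5.
P(2) = 2/5.

2/5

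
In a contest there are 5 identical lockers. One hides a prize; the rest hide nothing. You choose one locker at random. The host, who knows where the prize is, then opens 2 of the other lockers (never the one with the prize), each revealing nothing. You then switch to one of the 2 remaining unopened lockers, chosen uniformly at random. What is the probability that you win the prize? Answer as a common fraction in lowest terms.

2/5

Your original locker holds the prize with probability 1/5, so the other 4 collectively hold it with probability 4/5.
The host can always find 2 empty lockers to open, so the reveals don't change that 4/5; it is now spread over the 2 remaining unopened lockers.
P(win by switching) = (4/5) · (1/2) = 2/5.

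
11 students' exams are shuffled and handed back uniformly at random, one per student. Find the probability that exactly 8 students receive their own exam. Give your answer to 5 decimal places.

Choose which 8 of the 11 are fixed: C(11,8) = 165 ways.
The remaining 3 must have no fixed point: D(3) = 2.
P = 165·2/39916800 = 1/120960 ≈ 0.00001.

0.00001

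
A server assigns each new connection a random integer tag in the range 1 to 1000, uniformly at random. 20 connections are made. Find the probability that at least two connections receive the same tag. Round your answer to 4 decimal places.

0.1741

It's easier to compute the probability that all 20 are distinct.
P(all distinct) = 1000/1000 · 999/1000 · ··· · 981/1000 ≈ 0.8259.
So the probability of at least one match is 1 − 0.8259 = 0.1741.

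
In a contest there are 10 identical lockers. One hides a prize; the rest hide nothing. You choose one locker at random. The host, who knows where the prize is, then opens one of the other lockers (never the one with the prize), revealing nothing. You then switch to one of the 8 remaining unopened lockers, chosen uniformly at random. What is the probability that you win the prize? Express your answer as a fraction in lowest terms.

Your original locker holds the prize with probability 1/10, so the other 9 collectively hold it with probability 9/10.
The host can always find an empty locker to open, so this doesn't change that 9/10; it is now spread over the 8 remaining unopened lockers.
P(win by switching) = (9/10) · (1/8) = 9/80.

9/80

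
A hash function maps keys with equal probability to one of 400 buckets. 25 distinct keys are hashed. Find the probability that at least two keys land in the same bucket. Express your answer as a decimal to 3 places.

0.535

It's easier to compute the probability that all 25 are distinct.
P(all distinct) = 400/400 · 399/400 · ··· · 376/400 ≈ 0.465.
So the probability of at least one match is 1 − 0.465 = 0.535.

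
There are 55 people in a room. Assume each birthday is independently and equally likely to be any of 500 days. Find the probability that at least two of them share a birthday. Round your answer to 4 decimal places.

0.9542

It's easier to compute the probability that all 55 are distinct.
P(all distinct) = 500/500 · 499/500 · ··· · 446/500 ≈ 0.0458.
So the probability of at least one match is 1 − 0.0458 = 0.9542.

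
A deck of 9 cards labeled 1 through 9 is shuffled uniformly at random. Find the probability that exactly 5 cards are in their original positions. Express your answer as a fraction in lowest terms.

Choose which 5 of the 9 are fixed: C(9,5) = 126 ways.
The remaining 4 must have no fixed point: D(4) = 9.
P = 126·9/362880 = 1/320.

1/320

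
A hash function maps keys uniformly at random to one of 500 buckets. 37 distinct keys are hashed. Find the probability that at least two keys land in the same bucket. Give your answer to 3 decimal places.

It's easier to compute the probability that all 37 are distinct.
P(all distinct) = 500/500 · 499/500 · ··· · 464/500 ≈ 0.255.
So the probability of at least one match is 1 − 0.255 = 0.745.

0.745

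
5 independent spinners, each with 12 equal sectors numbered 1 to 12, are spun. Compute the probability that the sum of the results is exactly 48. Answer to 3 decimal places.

0.007

There are 12^5 = 248832 equally likely outcomes.
The number of ordered 5-tuples from {1,…,12} summing to 48 is 1815.
P(sum = 48) = 1815/248832 = 605/82944 ≈ 0.007.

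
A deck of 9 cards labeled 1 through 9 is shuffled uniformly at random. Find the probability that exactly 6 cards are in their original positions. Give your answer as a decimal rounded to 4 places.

Choose which 6 of the 9 are fixed: C(9,6) = 84 ways.
The remaining 3 must have no fixed point: D(3) = 2.
P = 84·2/362880 = 1/2160 ≈ 0.0005.

0.0005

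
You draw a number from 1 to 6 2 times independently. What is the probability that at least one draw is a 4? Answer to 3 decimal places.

0.306

P(no draw is a 4) = (5/6)^2 ≈ 0.694.
P(at least one) = 1 − 0.694 = 0.306.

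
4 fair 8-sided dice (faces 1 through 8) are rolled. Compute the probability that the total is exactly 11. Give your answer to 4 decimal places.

0.0293

There are 8^4 = 4096 equally likely outcomes.
The number of ordered 4-tuples from {1,…,8} summing to 11 is 120.
P(sum = 11) = 120/4096 = 15/512 ≈ 0.0293.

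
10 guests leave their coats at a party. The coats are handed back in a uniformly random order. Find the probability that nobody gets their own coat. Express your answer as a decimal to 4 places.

0.3679

This is the derangement probability: permutations of 10 with no fixed point.
D(10) = 10! · (1 − 1/1! + 1/2! − ··· + (−1)^10/10!) = 1334961.
P = 1334961/3628800 = 16481/44800 ≈ 0.3679.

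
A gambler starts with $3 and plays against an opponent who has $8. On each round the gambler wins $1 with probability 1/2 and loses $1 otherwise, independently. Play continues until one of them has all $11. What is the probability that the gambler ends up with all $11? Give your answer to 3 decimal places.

0.273

With a fair step, P(i) = ½P(i−1) + ½P(i+1) with P(0)=0, P(11)=1 has the linear solution P(i) = i/11.
P(3) = 3/11 ≈ 0.273.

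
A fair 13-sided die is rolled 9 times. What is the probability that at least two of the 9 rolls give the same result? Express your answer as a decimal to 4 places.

0.9755

P(all 9 different) = 13/13 · 12/13 · ··· · 5/13 ≈ 0.0245.
P(at least two equal) = 1 − 0.0245 = 0.9755.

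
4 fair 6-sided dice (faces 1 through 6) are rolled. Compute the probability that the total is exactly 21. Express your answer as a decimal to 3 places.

There are 6^4 = 1296 equally likely outcomes.
The number of ordered 4-tuples from {1,…,6} summing to 21 is 20.
P(sum = 21) = 20/1296 = 5/324 ≈ 0.015.

0.015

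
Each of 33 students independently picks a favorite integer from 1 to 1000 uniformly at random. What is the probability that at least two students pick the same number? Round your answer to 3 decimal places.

0.414

It's easier to compute the probability that all 33 are distinct.
P(all distinct) = 1000/1000 · 999/1000 · ··· · 968/1000 ≈ 0.586.
So the probability of at least one match is 1 − 0.586 = 0.414.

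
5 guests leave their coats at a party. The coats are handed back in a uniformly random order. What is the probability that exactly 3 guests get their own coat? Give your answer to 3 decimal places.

Choose which 3 of the 5 are fixed: C(5,3) = 10 ways.
The remaining 2 must have no fixed point: D(2) = 1.
P = 10·1/120 = 1/12 ≈ 0.083.

0.083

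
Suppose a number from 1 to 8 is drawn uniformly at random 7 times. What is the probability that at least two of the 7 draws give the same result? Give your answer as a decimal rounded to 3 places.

0.981

P(all 7 different) = 8/8 · 7/8 · ··· · 2/8 ≈ 0.019.
P(at least two equal) = 1 − 0.019 = 0.981.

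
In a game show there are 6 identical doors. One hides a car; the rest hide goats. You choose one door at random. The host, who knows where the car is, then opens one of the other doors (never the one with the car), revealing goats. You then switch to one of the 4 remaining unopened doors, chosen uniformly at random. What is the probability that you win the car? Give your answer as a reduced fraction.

Your original door holds the car with probability 1/6, so the other 5 collectively hold it with probability 5/6.
The host can always find an empty door to open, so this doesn't change that 5/6; it is now spread over the 4 remaining unopened doors.
P(win by switching) = (5/6) · (1/4) = 5/24.

5/24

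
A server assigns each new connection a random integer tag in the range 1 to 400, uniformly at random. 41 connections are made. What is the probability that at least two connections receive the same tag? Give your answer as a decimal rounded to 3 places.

It's easier to compute the probability that all 41 are distinct.
P(all distinct) = 400/400 · 399/400 · ··· · 360/400 ≈ 0.120.
So the probability of at least one match is 1 − 0.120 = 0.880.

0.880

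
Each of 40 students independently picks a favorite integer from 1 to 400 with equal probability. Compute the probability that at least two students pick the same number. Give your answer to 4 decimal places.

0.8670

It's easier to compute the probability that all 40 are distinct.
P(all distinct) = 400/400 · 399/400 · ··· · 361/400 ≈ 0.1330.
So the probability of at least one match is 1 − 0.1330 = 0.8670.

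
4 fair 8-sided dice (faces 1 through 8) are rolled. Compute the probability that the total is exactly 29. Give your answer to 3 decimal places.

0.005

There are 8^4 = 4096 equally likely outcomes.
The number of ordered 4-tuples from {1,…,8} summing to 29 is 20.
P(sum = 29) = 20/4096 = 5/1024 ≈ 0.005.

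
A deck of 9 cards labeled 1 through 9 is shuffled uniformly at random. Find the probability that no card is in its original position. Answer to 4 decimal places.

This is the derangement probability: permutations of 9 with no fixed point.
D(9) = 9! · (1 − 1/1! + 1/2! − ··· + (−1)^9/9!) = 133496.
P = 133496/362880 = 16687/45360 ≈ 0.3679.

0.3679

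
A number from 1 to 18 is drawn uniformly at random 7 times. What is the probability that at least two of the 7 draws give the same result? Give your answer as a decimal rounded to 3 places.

P(all 7 different) = 18/18 · 17/18 · ··· · 12/18 ≈ 0.262.
P(at least two equal) = 1 − 0.262 = 0.738.

0.738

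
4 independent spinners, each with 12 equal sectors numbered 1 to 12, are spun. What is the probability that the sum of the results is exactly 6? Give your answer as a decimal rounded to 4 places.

There are 12^4 = 20736 equally likely outcomes.
The number of ordered 4-tuples from {1,…,12} summing to 6 is 10.
P(sum = 6) = 10/20736 = 5/10368 ≈ 0.0005.

0.0005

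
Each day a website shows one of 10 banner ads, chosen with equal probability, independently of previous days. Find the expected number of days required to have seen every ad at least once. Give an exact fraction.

After i distinct types are collected, each trial gives a new one with probability (10−i)/10, so the expected wait for the next new type is 10/(10−i).
E = 10/10 + 10/9 + 10/8 + 10/7 + 10/6 + 10/5 + 10/4 + 10/3 + 10/2 + 10/1 = 7381/252.

7381/252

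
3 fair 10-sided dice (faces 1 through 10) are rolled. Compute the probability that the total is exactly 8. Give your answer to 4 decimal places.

There are 10^3 = 1000 equally likely outcomes.
The number of ordered 3-tuples from {1,…,10} summing to 8 is 21.
P(sum = 8) = 21/1000 ≈ 0.0210.

0.0210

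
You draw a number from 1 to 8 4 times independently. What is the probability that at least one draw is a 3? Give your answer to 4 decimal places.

0.4138

P(no draw is a 3) = (7/8)^4 ≈ 0.5862.
P(at least one) = 1 − 0.5862 = 0.4138.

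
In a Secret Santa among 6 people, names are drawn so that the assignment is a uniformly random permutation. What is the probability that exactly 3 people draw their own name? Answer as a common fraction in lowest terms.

Choose which 3 of the 6 are fixed: C(6,3) = 20 ways.
The remaining 3 must have no fixed point: D(3) = 2.
P = 20·2/720 = 1/18.

1/18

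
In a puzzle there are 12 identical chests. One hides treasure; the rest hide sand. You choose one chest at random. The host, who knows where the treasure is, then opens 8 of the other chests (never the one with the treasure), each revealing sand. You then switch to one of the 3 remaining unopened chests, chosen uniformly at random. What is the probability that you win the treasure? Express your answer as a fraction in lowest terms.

Your original chest holds the treasure with probability 1/12, so the other 11 collectively hold it with probability 11/12.
The host can always find 8 empty chests to open, so the reveals don't change that 11/12; it is now spread over the 3 remaining unopened chests.
P(win by switching) = (11/12) · (1/3) = 11/36.

11/36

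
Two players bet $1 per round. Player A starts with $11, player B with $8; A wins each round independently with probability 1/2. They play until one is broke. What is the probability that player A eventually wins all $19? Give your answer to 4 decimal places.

0.5789

With a fair step, P(i) = ½P(i−1) + ½P(i+1) with P(0)=0, P(19)=1 has the linear solution P(i) = i/19.
P(11) = 11/19 ≈ 0.5789.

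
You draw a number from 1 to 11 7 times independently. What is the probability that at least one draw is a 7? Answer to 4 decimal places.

P(no draw is a 7) = (10/11)^7 ≈ 0.5132.
P(at least one) = 1 − 0.5132 = 0.4868.

0.4868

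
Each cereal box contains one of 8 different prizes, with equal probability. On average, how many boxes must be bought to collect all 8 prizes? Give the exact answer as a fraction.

After i distinct types are collected, each trial gives a new one with probability (8−i)/8, so the expected wait for the next new type is 8/(8−i).
E = 8/8 + 8/7 + 8/6 + 8/5 + 8/4 + 8/3 + 8/2 + 8/1 = 761/35.

761/35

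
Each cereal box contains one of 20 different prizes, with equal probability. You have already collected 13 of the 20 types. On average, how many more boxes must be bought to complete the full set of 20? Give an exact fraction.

363/7

Starting from 13 distinct types, each trial gives a new one with probability (20−i)/20 when i types are held, so the wait for the next new type is 20/(20−i).
E = 20/7 + 20/6 + 20/5 + 20/4 + 20/3 + 20/2 + 20/1 = 363/7.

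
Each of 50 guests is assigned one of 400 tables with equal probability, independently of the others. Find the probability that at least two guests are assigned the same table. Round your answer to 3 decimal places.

0.959

It's easier to compute the probability that all 50 are distinct.
P(all distinct) = 400/400 · 399/400 · ··· · 351/400 ≈ 0.041.
So the probability of at least one match is 1 − 0.041 = 0.959.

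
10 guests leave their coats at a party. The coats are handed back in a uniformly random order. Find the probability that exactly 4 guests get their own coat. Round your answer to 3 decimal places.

Choose which 4 of the 10 are fixed: C(10,4) = 210 ways.
The remaining 6 must have no fixed point: D(6) = 265.
P = 210·265/3628800 = 53/3456 ≈ 0.015.

0.015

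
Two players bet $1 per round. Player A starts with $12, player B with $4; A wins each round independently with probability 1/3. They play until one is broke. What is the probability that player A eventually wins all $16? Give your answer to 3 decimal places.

Let r = q/p = (2/3)/(1/3) = 2. The recurrence P(i) = p·P(i+1) + q·P(i−1) with P(0)=0, P(16)=1 gives P(i) = (1 − r^i)/(1 − r^16).
P(12) = (1 − (2)^12) / (1 − (2)^16) = 273/4369 ≈ 0.062.

0.062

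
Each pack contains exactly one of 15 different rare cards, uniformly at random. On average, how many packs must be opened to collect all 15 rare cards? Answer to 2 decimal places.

49.77

After i distinct types are collected, each trial gives a new one with probability (15−i)/15, so the expected wait for the next new type is 15/(15−i).
E = 15/15 + 15/14 + 15/13 + 15/12 + 15/11 + 15/10 + 15/9 + 15/8 + 15/7 + 15/6 + 15/5 + 15/4 + 15/3 + 15/2 + 15/1 = 1195757/24024 ≈ 49.77.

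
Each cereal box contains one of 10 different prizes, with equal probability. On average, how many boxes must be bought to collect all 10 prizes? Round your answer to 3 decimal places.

29.290

After i distinct types are collected, each trial gives a new one with probability (10−i)/10, so the expected wait for the next new type is 10/(10−i).
E = 10/10 + 10/9 + 10/8 + 10/7 + 10/6 + 10/5 + 10/4 + 10/3 + 10/2 + 10/1 = 7381/252 ≈ 29.290.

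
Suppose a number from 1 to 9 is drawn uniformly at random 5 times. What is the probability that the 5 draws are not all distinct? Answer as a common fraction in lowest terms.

P(all 5 different) = 9/9 · 8/9 · ··· · 5/9 = 560/2187.
P(at least two equal) = 1 − 560/2187 = 1627/2187.

1627/2187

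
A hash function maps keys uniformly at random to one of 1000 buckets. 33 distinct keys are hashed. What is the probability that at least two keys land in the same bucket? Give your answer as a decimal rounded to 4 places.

0.4136

It's easier to compute the probability that all 33 are distinct.
P(all distinct) = 1000/1000 · 999/1000 · ··· · 968/1000 ≈ 0.5864.
So the probability of at least one match is 1 − 0.5864 = 0.4136.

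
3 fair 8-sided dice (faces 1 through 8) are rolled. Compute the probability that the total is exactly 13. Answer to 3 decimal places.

There are 8^3 = 512 equally likely outcomes.
The number of ordered 3-tuples from {1,…,8} summing to 13 is 48.
P(sum = 13) = 48/512 = 3/32 ≈ 0.094.

0.094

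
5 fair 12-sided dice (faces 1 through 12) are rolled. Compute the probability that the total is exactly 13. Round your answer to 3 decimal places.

There are 12^5 = 248832 equally likely outcomes.
The number of ordered 5-tuples from {1,…,12} summing to 13 is 495.
P(sum = 13) = 495/248832 = 55/27648 ≈ 0.002.

0.002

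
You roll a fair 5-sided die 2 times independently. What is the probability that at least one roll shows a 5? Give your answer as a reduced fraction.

9/25

P(no roll shows a 5) = (4/5)^2 = 16/25.
P(at least one) = 1 − 16/25 = 9/25.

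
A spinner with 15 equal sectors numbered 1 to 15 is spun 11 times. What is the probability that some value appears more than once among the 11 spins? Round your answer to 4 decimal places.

0.9937

P(all 11 different) = 15/15 · 14/15 · ··· · 5/15 ≈ 0.0063.
P(at least two equal) = 1 − 0.0063 = 0.9937.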